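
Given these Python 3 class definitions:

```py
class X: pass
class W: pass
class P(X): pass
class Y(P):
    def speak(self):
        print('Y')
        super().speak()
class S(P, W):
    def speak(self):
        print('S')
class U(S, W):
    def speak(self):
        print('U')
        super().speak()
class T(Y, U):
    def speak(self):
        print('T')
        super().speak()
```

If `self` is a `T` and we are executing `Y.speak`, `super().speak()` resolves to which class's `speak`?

U

L[T] = T + merge(L[Y], L[U], [Y U])
  take Y:  [Y P X object] + [U S P X W object] + [Y U]
  take U:  [P X object] + [U S P X W object] + [U]
  take S:  [P X object] + [S P X W object]
  take P:  [P X object] + [P X W object]
  take X:  [X object] + [X W object]
  take W:  [object] + [W object]
  take object:  [object] + [object]
MRO: T Y U S P X W object
super() in Y.speak on a T instance goes to the class after Y in T's MRO: U.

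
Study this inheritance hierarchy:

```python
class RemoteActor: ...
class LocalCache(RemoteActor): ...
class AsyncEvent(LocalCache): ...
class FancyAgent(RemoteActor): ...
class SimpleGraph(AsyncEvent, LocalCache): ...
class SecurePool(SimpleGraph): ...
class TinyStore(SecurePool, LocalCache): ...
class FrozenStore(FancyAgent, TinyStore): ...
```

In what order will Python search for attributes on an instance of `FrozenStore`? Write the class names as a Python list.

[FrozenStore, FancyAgent, TinyStore, SecurePool, SimpleGraph, AsyncEvent, LocalCache, RemoteActor, object]

L[FrozenStore] = FrozenStore + merge(L[FancyAgent], L[TinyStore], [FancyAgent TinyStore])
  take FancyAgent:  [FancyAgent RemoteActor object] + [TinyStore SecurePool SimpleGraph AsyncEvent LocalCache RemoteActor object] + [FancyAgent TinyStore]
  take TinyStore:  [RemoteActor object] + [TinyStore SecurePool SimpleGraph AsyncEvent LocalCache RemoteActor object] + [TinyStore]
  take SecurePool:  [RemoteActor object] + [SecurePool SimpleGraph AsyncEvent LocalCache RemoteActor object]
  take SimpleGraph:  [RemoteActor object] + [SimpleGraph AsyncEvent LocalCache RemoteActor object]
  take AsyncEvent:  [RemoteActor object] + [AsyncEvent LocalCache RemoteActor object]
  take LocalCache:  [RemoteActor object] + [LocalCache RemoteActor object]
  take RemoteActor:  [RemoteActor object] + [RemoteActor object]
  take object:  [object] + [object]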